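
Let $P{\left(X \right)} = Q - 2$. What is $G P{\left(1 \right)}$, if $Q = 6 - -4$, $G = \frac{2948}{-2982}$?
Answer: $- \frac{11792}{1491} \approx -7.9088$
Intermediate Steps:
$G = - \frac{1474}{1491}$ ($G = 2948 \left(- \frac{1}{2982}\right) = - \frac{1474}{1491} \approx -0.9886$)
$Q = 10$ ($Q = 6 + 4 = 10$)
$P{\left(X \right)} = 8$ ($P{\left(X \right)} = 10 - 2 = 8$)
$G P{\left(1 \right)} = \left(- \frac{1474}{1491}\right) 8 = - \frac{11792}{1491}$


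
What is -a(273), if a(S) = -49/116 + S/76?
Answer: -3493/1102 ≈ -3.1697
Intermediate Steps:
a(S) = -49/116 + S/76 (a(S) = -49*1/116 + S*(1/76) = -49/116 + S/76)
-a(273) = -(-49/116 + (1/76)*273) = -(-49/116 + 273/76) = -1*3493/1102 = -3493/1102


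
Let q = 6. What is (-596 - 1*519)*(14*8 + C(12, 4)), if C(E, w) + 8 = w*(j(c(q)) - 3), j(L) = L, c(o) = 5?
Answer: -124880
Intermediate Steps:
C(E, w) = -8 + 2*w (C(E, w) = -8 + w*(5 - 3) = -8 + w*2 = -8 + 2*w)
(-596 - 1*519)*(14*8 + C(12, 4)) = (-596 - 1*519)*(14*8 + (-8 + 2*4)) = (-596 - 519)*(112 + (-8 + 8)) = -1115*(112 + 0) = -1115*112 = -124880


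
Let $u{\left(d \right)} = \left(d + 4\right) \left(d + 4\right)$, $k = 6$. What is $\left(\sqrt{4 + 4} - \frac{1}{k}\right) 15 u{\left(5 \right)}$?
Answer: $- \frac{405}{2} + 2430 \sqrt{2} \approx 3234.0$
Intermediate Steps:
$u{\left(d \right)} = \left(4 + d\right)^{2}$ ($u{\left(d \right)} = \left(4 + d\right) \left(4 + d\right) = \left(4 + d\right)^{2}$)
$\left(\sqrt{4 + 4} - \frac{1}{k}\right) 15 u{\left(5 \right)} = \left(\sqrt{4 + 4} - \frac{1}{6}\right) 15 \left(4 + 5\right)^{2} = \left(\sqrt{8} - \frac{1}{6}\right) 15 \cdot 9^{2} = \left(2 \sqrt{2} - \frac{1}{6}\right) 15 \cdot 81 = \left(- \frac{1}{6} + 2 \sqrt{2}\right) 15 \cdot 81 = \left(- \frac{5}{2} + 30 \sqrt{2}\right) 81 = - \frac{405}{2} + 2430 \sqrt{2}$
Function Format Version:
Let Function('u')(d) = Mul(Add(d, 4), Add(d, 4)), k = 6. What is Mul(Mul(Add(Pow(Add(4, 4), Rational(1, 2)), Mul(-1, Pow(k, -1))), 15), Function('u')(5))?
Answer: Add(Rational(-405, 2), Mul(2430, Pow(2, Rational(1, 2)))) ≈ 3234.0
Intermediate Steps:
Function('u')(d) = Pow(Add(4, d), 2) (Function('u')(d) = Mul(Add(4, d), Add(4, d)) = Pow(Add(4, d), 2))
Mul(Mul(Add(Pow(Add(4, 4), Rational(1, 2)), Mul(-1, Pow(k, -1))), 15), Function('u')(5)) = Mul(Mul(Add(Pow(Add(4, 4), Rational(1, 2)), Mul(-1, Pow(6, -1))), 15), Pow(Add(4, 5), 2)) = Mul(Mul(Add(Pow(8, Rational(1, 2)), Mul(-1, Rational(1, 6))), 15), Pow(9, 2)) = Mul(Mul(Add(Mul(2, Pow(2, Rational(1, 2))), Rational(-1, 6)), 15), 81) = Mul(Mul(Add(Rational(-1, 6), Mul(2, Pow(2, Rational(1, 2)))), 15), 81) = Mul(Add(Rational(-5, 2), Mul(30, Pow(2, Rational(1, 2)))), 81) = Add(Rational(-405, 2), Mul(2430, Pow(2, Rational(1, 2))))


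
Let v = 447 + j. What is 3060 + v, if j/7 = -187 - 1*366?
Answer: -364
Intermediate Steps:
j = -3871 (j = 7*(-187 - 1*366) = 7*(-187 - 366) = 7*(-553) = -3871)
v = -3424 (v = 447 - 3871 = -3424)
3060 + v = 3060 - 3424 = -364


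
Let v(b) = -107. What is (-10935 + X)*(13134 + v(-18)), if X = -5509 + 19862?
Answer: 44526286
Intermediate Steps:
X = 14353
(-10935 + X)*(13134 + v(-18)) = (-10935 + 14353)*(13134 - 107) = 3418*13027 = 44526286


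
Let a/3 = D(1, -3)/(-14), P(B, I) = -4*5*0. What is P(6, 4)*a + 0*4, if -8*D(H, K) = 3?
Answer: 0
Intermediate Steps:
D(H, K) = -3/8 (D(H, K) = -1/8*3 = -3/8)
P(B, I) = 0 (P(B, I) = -20*0 = 0)
a = 9/112 (a = 3*(-3/8/(-14)) = 3*(-3/8*(-1/14)) = 3*(3/112) = 9/112 ≈ 0.080357)
P(6, 4)*a + 0*4 = 0*(9/112) + 0*4 = 0 + 0 = 0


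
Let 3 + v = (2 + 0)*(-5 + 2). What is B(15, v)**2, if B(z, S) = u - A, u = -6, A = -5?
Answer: 1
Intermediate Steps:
v = -9 (v = -3 + (2 + 0)*(-5 + 2) = -3 + 2*(-3) = -3 - 6 = -9)
B(z, S) = -1 (B(z, S) = -6 - 1*(-5) = -6 + 5 = -1)
B(15, v)**2 = (-1)**2 = 1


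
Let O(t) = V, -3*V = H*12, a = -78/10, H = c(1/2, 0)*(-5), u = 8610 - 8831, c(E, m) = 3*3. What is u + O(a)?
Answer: -41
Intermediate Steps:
c(E, m) = 9
u = -221
H = -45 (H = 9*(-5) = -45)
a = -39/5 (a = -78*1/10 = -39/5 ≈ -7.8000)
V = 180 (V = -(-15)*12 = -1/3*(-540) = 180)
O(t) = 180
u + O(a) = -221 + 180 = -41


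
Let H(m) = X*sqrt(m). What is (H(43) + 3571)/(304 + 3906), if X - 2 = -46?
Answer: 3571/4210 - 22*sqrt(43)/2105 ≈ 0.77969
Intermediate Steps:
X = -44 (X = 2 - 46 = -44)
H(m) = -44*sqrt(m)
(H(43) + 3571)/(304 + 3906) = (-44*sqrt(43) + 3571)/(304 + 3906) = (3571 - 44*sqrt(43))/4210 = (3571 - 44*sqrt(43))*(1/4210) = 3571/4210 - 22*sqrt(43)/2105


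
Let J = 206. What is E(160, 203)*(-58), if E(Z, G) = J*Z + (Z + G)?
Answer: -1932734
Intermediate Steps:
E(Z, G) = G + 207*Z (E(Z, G) = 206*Z + (Z + G) = 206*Z + (G + Z) = G + 207*Z)
E(160, 203)*(-58) = (203 + 207*160)*(-58) = (203 + 33120)*(-58) = 33323*(-58) = -1932734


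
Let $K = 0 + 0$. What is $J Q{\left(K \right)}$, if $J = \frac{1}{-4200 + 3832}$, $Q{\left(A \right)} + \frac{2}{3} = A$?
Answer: $\frac{1}{552} \approx 0.0018116$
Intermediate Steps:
$K = 0$
$Q{\left(A \right)} = - \frac{2}{3} + A$
$J = - \frac{1}{368}$ ($J = \frac{1}{-368} = - \frac{1}{368} \approx -0.0027174$)
$J Q{\left(K \right)} = - \frac{- \frac{2}{3} + 0}{368} = \left(- \frac{1}{368}\right) \left(- \frac{2}{3}\right) = \frac{1}{552}$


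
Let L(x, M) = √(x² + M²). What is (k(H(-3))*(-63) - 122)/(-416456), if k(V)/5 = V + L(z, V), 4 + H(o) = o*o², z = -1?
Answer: -9643/416456 + 315*√962/416456 ≈ 0.00030514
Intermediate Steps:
H(o) = -4 + o³ (H(o) = -4 + o*o² = -4 + o³)
L(x, M) = √(M² + x²)
k(V) = 5*V + 5*√(1 + V²) (k(V) = 5*(V + √(V² + (-1)²)) = 5*(V + √(V² + 1)) = 5*(V + √(1 + V²)) = 5*V + 5*√(1 + V²))
(k(H(-3))*(-63) - 122)/(-416456) = ((5*(-4 + (-3)³) + 5*√(1 + (-4 + (-3)³)²))*(-63) - 122)/(-416456) = ((5*(-4 - 27) + 5*√(1 + (-4 - 27)²))*(-63) - 122)*(-1/416456) = ((5*(-31) + 5*√(1 + (-31)²))*(-63) - 122)*(-1/416456) = ((-155 + 5*√(1 + 961))*(-63) - 122)*(-1/416456) = ((-155 + 5*√962)*(-63) - 122)*(-1/416456) = ((9765 - 315*√962) - 122)*(-1/416456) = (9643 - 315*√962)*(-1/416456) = -9643/416456 + 315*√962/416456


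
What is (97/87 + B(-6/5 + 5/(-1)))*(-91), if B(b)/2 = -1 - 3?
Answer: 54509/87 ≈ 626.54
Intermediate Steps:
B(b) = -8 (B(b) = 2*(-1 - 3) = 2*(-4) = -8)
(97/87 + B(-6/5 + 5/(-1)))*(-91) = (97/87 - 8)*(-91) = -599/87*(-91) = 54509/87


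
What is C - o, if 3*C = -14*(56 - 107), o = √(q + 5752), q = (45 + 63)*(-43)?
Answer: 238 - 2*√277 ≈ 204.71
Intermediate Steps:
q = -4644 (q = 108*(-43) = -4644)
o = 2*√277 (o = √(-4644 + 5752) = √1108 = 2*√277 ≈ 33.287)
C = 238 (C = (-14*(56 - 107))/3 = (-14*(-51))/3 = (⅓)*714 = 238)
C - o = 238 - 2*√277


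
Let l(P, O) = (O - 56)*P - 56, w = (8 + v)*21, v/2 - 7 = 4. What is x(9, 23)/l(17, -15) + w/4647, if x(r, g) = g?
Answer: 229603/1956387 ≈ 0.11736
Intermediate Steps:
v = 22 (v = 14 + 2*4 = 14 + 8 = 22)
w = 630 (w = (8 + 22)*21 = 30*21 = 630)
l(P, O) = -56 + P*(-56 + O) (l(P, O) = (-56 + O)*P - 56 = P*(-56 + O) - 56 = -56 + P*(-56 + O))
x(9, 23)/l(17, -15) + w/4647 = 23/(-56 - 56*17 - 15*17) + 630/4647 = 23/(-56 - 952 - 255) + 630*(1/4647) = 23/(-1263) + 210/1549 = 23*(-1/1263) + 210/1549 = -23/1263 + 210/1549 = 229603/1956387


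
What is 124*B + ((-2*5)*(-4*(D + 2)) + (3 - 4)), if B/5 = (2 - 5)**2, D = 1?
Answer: 5699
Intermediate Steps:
B = 45 (B = 5*(2 - 5)**2 = 5*(-3)**2 = 5*9 = 45)
124*B + ((-2*5)*(-4*(D + 2)) + (3 - 4)) = 124*45 + ((-2*5)*(-4*(1 + 2)) + (3 - 4)) = 5580 + (-(-40)*3 - 1) = 5580 + (-10*(-12) - 1) = 5580 + (120 - 1) = 5580 + 119 = 5699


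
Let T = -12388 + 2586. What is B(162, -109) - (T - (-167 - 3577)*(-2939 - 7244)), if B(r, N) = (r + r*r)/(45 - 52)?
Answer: 266918272/7 ≈ 3.8131e+7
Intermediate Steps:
B(r, N) = -r/7 - r²/7 (B(r, N) = (r + r²)/(-7) = (r + r²)*(-⅐) = -r/7 - r²/7)
T = -9802
B(162, -109) - (T - (-167 - 3577)*(-2939 - 7244)) = -⅐*162*(1 + 162) - (-9802 - (-167 - 3577)*(-2939 - 7244)) = -⅐*162*163 - (-9802 - (-3744)*(-10183)) = -26406/7 - (-9802 - 1*38125152) = -26406/7 - (-9802 - 38125152) = -26406/7 - 1*(-38134954) = -26406/7 + 38134954 = 266918272/7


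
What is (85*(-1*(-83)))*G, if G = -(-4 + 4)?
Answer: 0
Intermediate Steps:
G = 0 (G = -1*0 = 0)
(85*(-1*(-83)))*G = (85*(-1*(-83)))*0 = (85*83)*0 = 7055*0 = 0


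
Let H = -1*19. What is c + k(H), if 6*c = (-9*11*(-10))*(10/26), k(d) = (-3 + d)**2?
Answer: 7117/13 ≈ 547.46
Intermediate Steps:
H = -19
c = 825/13 (c = ((-9*11*(-10))*(10/26))/6 = ((-99*(-10))*(10*(1/26)))/6 = (990*(5/13))/6 = (1/6)*(4950/13) = 825/13 ≈ 63.462)
c + k(H) = 825/13 + (-3 - 19)**2 = 825/13 + (-22)**2 = 825/13 + 484 = 7117/13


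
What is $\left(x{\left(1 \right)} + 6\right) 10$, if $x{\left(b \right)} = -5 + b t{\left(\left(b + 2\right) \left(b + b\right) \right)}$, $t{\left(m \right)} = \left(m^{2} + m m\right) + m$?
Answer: $790$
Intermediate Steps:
$t{\left(m \right)} = m + 2 m^{2}$ ($t{\left(m \right)} = \left(m^{2} + m^{2}\right) + m = 2 m^{2} + m = m + 2 m^{2}$)
$x{\left(b \right)} = -5 + 2 b^{2} \left(1 + 4 b \left(2 + b\right)\right) \left(2 + b\right)$ ($x{\left(b \right)} = -5 + b \left(b + 2\right) \left(b + b\right) \left(1 + 2 \left(b + 2\right) \left(b + b\right)\right) = -5 + b \left(2 + b\right) 2 b \left(1 + 2 \left(2 + b\right) 2 b\right) = -5 + b 2 b \left(2 + b\right) \left(1 + 2 \cdot 2 b \left(2 + b\right)\right) = -5 + b 2 b \left(2 + b\right) \left(1 + 4 b \left(2 + b\right)\right) = -5 + b 2 b \left(1 + 4 b \left(2 + b\right)\right) \left(2 + b\right) = -5 + 2 b^{2} \left(1 + 4 b \left(2 + b\right)\right) \left(2 + b\right)$)
$\left(x{\left(1 \right)} + 6\right) 10 = \left(\left(-5 + 2 \cdot 1^{2} \left(1 + 4 \cdot 1 \left(2 + 1\right)\right) \left(2 + 1\right)\right) + 6\right) 10 = \left(\left(-5 + 2 \cdot 1 \left(1 + 4 \cdot 1 \cdot 3\right) 3\right) + 6\right) 10 = \left(\left(-5 + 2 \cdot 1 \left(1 + 12\right) 3\right) + 6\right) 10 = \left(\left(-5 + 2 \cdot 1 \cdot 13 \cdot 3\right) + 6\right) 10 = \left(\left(-5 + 78\right) + 6\right) 10 = \left(73 + 6\right) 10 = 79 \cdot 10 = 790$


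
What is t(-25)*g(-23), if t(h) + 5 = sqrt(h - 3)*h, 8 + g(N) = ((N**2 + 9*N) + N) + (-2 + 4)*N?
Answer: -1225 - 12250*I*sqrt(7) ≈ -1225.0 - 32410.0*I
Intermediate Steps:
g(N) = -8 + N**2 + 12*N (g(N) = -8 + (((N**2 + 9*N) + N) + (-2 + 4)*N) = -8 + ((N**2 + 10*N) + 2*N) = -8 + (N**2 + 12*N) = -8 + N**2 + 12*N)
t(h) = -5 + h*sqrt(-3 + h) (t(h) = -5 + sqrt(h - 3)*h = -5 + sqrt(-3 + h)*h = -5 + h*sqrt(-3 + h))
t(-25)*g(-23) = (-5 - 25*sqrt(-3 - 25))*(-8 + (-23)**2 + 12*(-23)) = (-5 - 50*I*sqrt(7))*(-8 + 529 - 276) = (-5 - 50*I*sqrt(7))*245 = -1225 - 12250*I*sqrt(7)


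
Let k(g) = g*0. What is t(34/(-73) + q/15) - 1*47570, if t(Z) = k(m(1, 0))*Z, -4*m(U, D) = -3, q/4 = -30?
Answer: -47570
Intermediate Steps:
q = -120 (q = 4*(-30) = -120)
m(U, D) = ¾ (m(U, D) = -¼*(-3) = ¾)
k(g) = 0
t(Z) = 0 (t(Z) = 0*Z = 0)
t(34/(-73) + q/15) - 1*47570 = 0 - 1*47570 = 0 - 47570 = -47570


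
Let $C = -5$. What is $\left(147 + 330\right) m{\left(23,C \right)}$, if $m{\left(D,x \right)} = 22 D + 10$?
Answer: $246132$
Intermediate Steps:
$m{\left(D,x \right)} = 10 + 22 D$
$\left(147 + 330\right) m{\left(23,C \right)} = \left(147 + 330\right) \left(10 + 22 \cdot 23\right) = 477 \left(10 + 506\right) = 477 \cdot 516 = 246132$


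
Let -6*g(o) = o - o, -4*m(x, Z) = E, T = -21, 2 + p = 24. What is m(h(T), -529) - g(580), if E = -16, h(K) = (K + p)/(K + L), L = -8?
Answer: 4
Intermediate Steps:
p = 22 (p = -2 + 24 = 22)
h(K) = (22 + K)/(-8 + K) (h(K) = (K + 22)/(K - 8) = (22 + K)/(-8 + K))
m(x, Z) = 4 (m(x, Z) = -1/4*(-16) = 4)
g(o) = 0 (g(o) = -(o - o)/6 = -1/6*0 = 0)
m(h(T), -529) - g(580) = 4 - 1*0 = 4 + 0 = 4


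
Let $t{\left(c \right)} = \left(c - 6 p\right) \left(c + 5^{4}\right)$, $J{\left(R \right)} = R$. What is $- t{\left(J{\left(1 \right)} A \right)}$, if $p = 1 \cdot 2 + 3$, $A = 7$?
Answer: $14536$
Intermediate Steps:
$p = 5$ ($p = 2 + 3 = 5$)
$t{\left(c \right)} = \left(-30 + c\right) \left(625 + c\right)$ ($t{\left(c \right)} = \left(c - 30\right) \left(c + 5^{4}\right) = \left(c - 30\right) \left(c + 625\right) = \left(-30 + c\right) \left(625 + c\right)$)
$- t{\left(J{\left(1 \right)} A \right)} = - (-18750 + \left(1 \cdot 7\right)^{2} + 595 \cdot 1 \cdot 7) = - (-18750 + 7^{2} + 595 \cdot 7) = - (-18750 + 49 + 4165) = \left(-1\right) \left(-14536\right) = 14536$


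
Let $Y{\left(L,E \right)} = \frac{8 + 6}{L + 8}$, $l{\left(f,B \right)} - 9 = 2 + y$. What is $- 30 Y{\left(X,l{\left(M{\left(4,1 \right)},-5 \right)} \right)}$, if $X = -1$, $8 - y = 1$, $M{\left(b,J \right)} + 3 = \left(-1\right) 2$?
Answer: $-60$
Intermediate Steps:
$M{\left(b,J \right)} = -5$ ($M{\left(b,J \right)} = -3 - 2 = -5$)
$y = 7$ ($y = 8 - 1 = 7$)
$l{\left(f,B \right)} = 18$ ($l{\left(f,B \right)} = 9 + \left(2 + 7\right) = 9 + 9 = 18$)
$Y{\left(L,E \right)} = \frac{14}{8 + L}$
$- 30 Y{\left(X,l{\left(M{\left(4,1 \right)},-5 \right)} \right)} = - 30 \frac{14}{8 - 1} = - 30 \cdot \frac{14}{7} = - 30 \cdot 14 \cdot \frac{1}{7} = \left(-30\right) 2 = -60$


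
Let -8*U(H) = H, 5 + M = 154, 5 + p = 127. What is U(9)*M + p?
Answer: -365/8 ≈ -45.625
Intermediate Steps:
p = 122 (p = -5 + 127 = 122)
M = 149 (M = -5 + 154 = 149)
U(H) = -H/8
U(9)*M + p = -⅛*9*149 + 122 = -9/8*149 + 122 = -1341/8 + 122 = -365/8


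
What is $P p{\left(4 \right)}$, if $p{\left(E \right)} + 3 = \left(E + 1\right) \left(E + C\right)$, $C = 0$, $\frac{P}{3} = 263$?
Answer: $13413$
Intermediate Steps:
$P = 789$ ($P = 3 \cdot 263 = 789$)
$p{\left(E \right)} = -3 + E \left(1 + E\right)$ ($p{\left(E \right)} = -3 + \left(E + 1\right) \left(E + 0\right) = -3 + \left(1 + E\right) E = -3 + E \left(1 + E\right)$)
$P p{\left(4 \right)} = 789 \left(-3 + 4 + 4^{2}\right) = 789 \left(-3 + 4 + 16\right) = 789 \cdot 17 = 13413$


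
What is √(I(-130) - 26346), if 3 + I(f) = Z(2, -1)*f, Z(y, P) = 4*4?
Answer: I*√28429 ≈ 168.61*I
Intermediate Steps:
Z(y, P) = 16
I(f) = -3 + 16*f
√(I(-130) - 26346) = √((-3 + 16*(-130)) - 26346) = √((-3 - 2080) - 26346) = √(-2083 - 26346) = √(-28429) = I*√28429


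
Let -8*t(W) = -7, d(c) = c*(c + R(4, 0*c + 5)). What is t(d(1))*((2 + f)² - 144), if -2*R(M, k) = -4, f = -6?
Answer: -112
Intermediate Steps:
R(M, k) = 2 (R(M, k) = -½*(-4) = 2)
d(c) = c*(2 + c) (d(c) = c*(c + 2) = c*(2 + c))
t(W) = 7/8 (t(W) = -⅛*(-7) = 7/8)
t(d(1))*((2 + f)² - 144) = 7*((2 - 6)² - 144)/8 = 7*((-4)² - 144)/8 = 7*(16 - 144)/8 = (7/8)*(-128) = -112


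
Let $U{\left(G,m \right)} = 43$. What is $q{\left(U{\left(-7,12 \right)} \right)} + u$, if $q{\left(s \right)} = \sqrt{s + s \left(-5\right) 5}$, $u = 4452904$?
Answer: $4452904 + 2 i \sqrt{258} \approx 4.4529 \cdot 10^{6} + 32.125 i$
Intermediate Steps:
$q{\left(s \right)} = 2 \sqrt{6} \sqrt{- s}$ ($q{\left(s \right)} = \sqrt{s + - 5 s 5} = \sqrt{s - 25 s} = \sqrt{- 24 s} = 2 \sqrt{6} \sqrt{- s}$)
$q{\left(U{\left(-7,12 \right)} \right)} + u = 2 \sqrt{6} \sqrt{\left(-1\right) 43} + 4452904 = 2 \sqrt{6} \sqrt{-43} + 4452904 = 2 \sqrt{6} i \sqrt{43} + 4452904 = 2 i \sqrt{258} + 4452904 = 4452904 + 2 i \sqrt{258}$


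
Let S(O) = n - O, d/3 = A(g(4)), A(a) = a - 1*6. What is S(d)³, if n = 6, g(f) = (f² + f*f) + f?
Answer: -592704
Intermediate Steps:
g(f) = f + 2*f² (g(f) = (f² + f²) + f = 2*f² + f = f + 2*f²)
A(a) = -6 + a (A(a) = a - 6 = -6 + a)
d = 90 (d = 3*(-6 + 4*(1 + 2*4)) = 3*(-6 + 4*(1 + 8)) = 3*(-6 + 4*9) = 3*(-6 + 36) = 3*30 = 90)
S(O) = 6 - O
S(d)³ = (6 - 1*90)³ = (6 - 90)³ = (-84)³ = -592704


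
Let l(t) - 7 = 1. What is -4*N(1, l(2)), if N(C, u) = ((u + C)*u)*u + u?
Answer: -2336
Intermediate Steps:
l(t) = 8 (l(t) = 7 + 1 = 8)
N(C, u) = u + u²*(C + u) (N(C, u) = ((C + u)*u)*u + u = (u*(C + u))*u + u = u²*(C + u) + u = u + u²*(C + u))
-4*N(1, l(2)) = -32*(1 + 8² + 1*8) = -32*(1 + 64 + 8) = -32*73 = -4*584 = -2336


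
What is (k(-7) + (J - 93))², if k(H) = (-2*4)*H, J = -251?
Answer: 82944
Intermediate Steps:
k(H) = -8*H
(k(-7) + (J - 93))² = (-8*(-7) + (-251 - 93))² = (56 - 344)² = (-288)² = 82944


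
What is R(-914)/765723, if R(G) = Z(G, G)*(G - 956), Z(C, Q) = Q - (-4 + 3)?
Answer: 1707310/765723 ≈ 2.2297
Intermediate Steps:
Z(C, Q) = 1 + Q (Z(C, Q) = Q - 1*(-1) = Q + 1 = 1 + Q)
R(G) = (1 + G)*(-956 + G) (R(G) = (1 + G)*(G - 956) = (1 + G)*(-956 + G))
R(-914)/765723 = ((1 - 914)*(-956 - 914))/765723 = -913*(-1870)*(1/765723) = 1707310*(1/765723) = 1707310/765723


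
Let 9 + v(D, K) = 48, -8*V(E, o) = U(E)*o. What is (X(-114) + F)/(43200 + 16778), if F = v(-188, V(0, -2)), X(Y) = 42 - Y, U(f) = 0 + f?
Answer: 195/59978 ≈ 0.0032512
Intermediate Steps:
U(f) = f
V(E, o) = -E*o/8
v(D, K) = 39 (v(D, K) = -9 + 48 = 39)
F = 39
(X(-114) + F)/(43200 + 16778) = ((42 - 1*(-114)) + 39)/(43200 + 16778) = ((42 + 114) + 39)/59978 = (156 + 39)*(1/59978) = 195*(1/59978) = 195/59978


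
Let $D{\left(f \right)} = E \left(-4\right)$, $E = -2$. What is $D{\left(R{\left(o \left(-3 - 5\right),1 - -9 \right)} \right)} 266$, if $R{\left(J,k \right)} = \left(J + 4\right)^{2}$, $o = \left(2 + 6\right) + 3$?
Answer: $2128$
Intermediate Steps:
$o = 11$ ($o = 8 + 3 = 11$)
$R{\left(J,k \right)} = \left(4 + J\right)^{2}$
$D{\left(f \right)} = 8$ ($D{\left(f \right)} = \left(-2\right) \left(-4\right) = 8$)
$D{\left(R{\left(o \left(-3 - 5\right),1 - -9 \right)} \right)} 266 = 8 \cdot 266 = 2128$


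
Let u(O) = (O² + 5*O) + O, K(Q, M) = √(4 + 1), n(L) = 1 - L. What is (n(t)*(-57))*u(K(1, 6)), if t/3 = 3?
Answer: 2280 + 2736*√5 ≈ 8397.9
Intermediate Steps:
t = 9 (t = 3*3 = 9)
K(Q, M) = √5
u(O) = O² + 6*O
(n(t)*(-57))*u(K(1, 6)) = ((1 - 1*9)*(-57))*(√5*(6 + √5)) = ((1 - 9)*(-57))*(√5*(6 + √5)) = (-8*(-57))*(√5*(6 + √5)) = 456*(√5*(6 + √5)) = 456*√5*(6 + √5)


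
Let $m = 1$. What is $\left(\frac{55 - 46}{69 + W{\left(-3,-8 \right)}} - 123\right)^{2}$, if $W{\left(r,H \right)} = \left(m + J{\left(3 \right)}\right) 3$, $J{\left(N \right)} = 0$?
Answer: $\frac{966289}{64} \approx 15098.0$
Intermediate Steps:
$W{\left(r,H \right)} = 3$ ($W{\left(r,H \right)} = \left(1 + 0\right) 3 = 1 \cdot 3 = 3$)
$\left(\frac{55 - 46}{69 + W{\left(-3,-8 \right)}} - 123\right)^{2} = \left(\frac{55 - 46}{69 + 3} - 123\right)^{2} = \left(\frac{9}{72} - 123\right)^{2} = \left(9 \cdot \frac{1}{72} - 123\right)^{2} = \left(\frac{1}{8} - 123\right)^{2} = \left(- \frac{983}{8}\right)^{2} = \frac{966289}{64}$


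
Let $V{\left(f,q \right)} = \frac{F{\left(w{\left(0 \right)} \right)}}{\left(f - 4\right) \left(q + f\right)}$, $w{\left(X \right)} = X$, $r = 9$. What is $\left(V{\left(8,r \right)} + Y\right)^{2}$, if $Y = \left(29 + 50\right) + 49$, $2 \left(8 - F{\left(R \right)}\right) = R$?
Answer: $\frac{4743684}{289} \approx 16414.0$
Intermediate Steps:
$F{\left(R \right)} = 8 - \frac{R}{2}$
$V{\left(f,q \right)} = \frac{8}{\left(-4 + f\right) \left(f + q\right)}$ ($V{\left(f,q \right)} = \frac{8 - 0}{\left(f - 4\right) \left(q + f\right)} = \frac{8 + 0}{\left(-4 + f\right) \left(f + q\right)} = 8 \frac{1}{\left(-4 + f\right) \left(f + q\right)} = \frac{8}{\left(-4 + f\right) \left(f + q\right)}$)
$Y = 128$ ($Y = 79 + 49 = 128$)
$\left(V{\left(8,r \right)} + Y\right)^{2} = \left(\frac{8}{8^{2} - 32 - 36 + 8 \cdot 9} + 128\right)^{2} = \left(\frac{8}{64 - 32 - 36 + 72} + 128\right)^{2} = \left(\frac{8}{68} + 128\right)^{2} = \left(8 \cdot \frac{1}{68} + 128\right)^{2} = \left(\frac{2}{17} + 128\right)^{2} = \left(\frac{2178}{17}\right)^{2} = \frac{4743684}{289}$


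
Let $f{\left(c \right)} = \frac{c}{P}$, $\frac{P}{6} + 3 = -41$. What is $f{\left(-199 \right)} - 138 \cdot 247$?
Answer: $- \frac{8998505}{264} \approx -34085.0$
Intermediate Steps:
$P = -264$ ($P = -18 + 6 \left(-41\right) = -18 - 246 = -264$)
$f{\left(c \right)} = - \frac{c}{264}$ ($f{\left(c \right)} = \frac{c}{-264} = c \left(- \frac{1}{264}\right) = - \frac{c}{264}$)
$f{\left(-199 \right)} - 138 \cdot 247 = \left(- \frac{1}{264}\right) \left(-199\right) - 138 \cdot 247 = \frac{199}{264} - 34086 = - \frac{8998505}{264}$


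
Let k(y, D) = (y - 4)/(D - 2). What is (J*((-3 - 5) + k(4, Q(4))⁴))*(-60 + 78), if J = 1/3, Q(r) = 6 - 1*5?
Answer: -48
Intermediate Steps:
Q(r) = 1 (Q(r) = 6 - 5 = 1)
k(y, D) = (-4 + y)/(-2 + D)
J = ⅓ ≈ 0.33333
(J*((-3 - 5) + k(4, Q(4))⁴))*(-60 + 78) = (((-3 - 5) + ((-4 + 4)/(-2 + 1))⁴)/3)*(-60 + 78) = ((-8 + (0/(-1))⁴)/3)*18 = ((-8 + (-1*0)⁴)/3)*18 = ((-8 + 0⁴)/3)*18 = ((-8 + 0)/3)*18 = ((⅓)*(-8))*18 = -8/3*18 = -48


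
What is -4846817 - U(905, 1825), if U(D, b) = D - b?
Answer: -4845897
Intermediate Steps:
-4846817 - U(905, 1825) = -4846817 - (905 - 1*1825) = -4846817 - (905 - 1825) = -4846817 - 1*(-920) = -4846817 + 920 = -4845897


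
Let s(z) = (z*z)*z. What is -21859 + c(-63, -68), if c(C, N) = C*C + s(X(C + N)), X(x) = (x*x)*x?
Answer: -11361656654439835461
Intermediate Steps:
X(x) = x³ (X(x) = x²*x = x³)
s(z) = z³ (s(z) = z²*z = z³)
c(C, N) = C² + (C + N)⁹ (c(C, N) = C*C + ((C + N)³)³ = C² + (C + N)⁹)
-21859 + c(-63, -68) = -21859 + ((-63)² + (-63 - 68)⁹) = -21859 + (3969 + (-131)⁹) = -21859 + (3969 - 11361656654439817571) = -21859 - 11361656654439813602 = -11361656654439835461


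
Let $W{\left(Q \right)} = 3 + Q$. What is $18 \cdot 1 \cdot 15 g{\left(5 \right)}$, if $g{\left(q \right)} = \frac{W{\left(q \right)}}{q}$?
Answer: $432$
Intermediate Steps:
$g{\left(q \right)} = \frac{3 + q}{q}$
$18 \cdot 1 \cdot 15 g{\left(5 \right)} = 18 \cdot 1 \cdot 15 \frac{3 + 5}{5} = 18 \cdot 15 \cdot \frac{1}{5} \cdot 8 = 18 \cdot 15 \cdot \frac{8}{5} = 18 \cdot 24 = 432$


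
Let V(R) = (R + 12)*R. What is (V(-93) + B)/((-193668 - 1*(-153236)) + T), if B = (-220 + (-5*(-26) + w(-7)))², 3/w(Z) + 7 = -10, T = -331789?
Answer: -4527126/107571869 ≈ -0.042085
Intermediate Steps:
w(Z) = -3/17 (w(Z) = 3/(-7 - 10) = 3/(-17) = 3*(-1/17) = -3/17)
V(R) = R*(12 + R) (V(R) = (12 + R)*R = R*(12 + R))
B = 2350089/289 (B = (-220 + (-5*(-26) - 3/17))² = (-220 + (130 - 3/17))² = (-220 + 2207/17)² = (-1533/17)² = 2350089/289 ≈ 8131.8)
(V(-93) + B)/((-193668 - 1*(-153236)) + T) = (-93*(12 - 93) + 2350089/289)/((-193668 - 1*(-153236)) - 331789) = (-93*(-81) + 2350089/289)/((-193668 + 153236) - 331789) = (7533 + 2350089/289)/(-40432 - 331789) = (4527126/289)/(-372221) = (4527126/289)*(-1/372221) = -4527126/107571869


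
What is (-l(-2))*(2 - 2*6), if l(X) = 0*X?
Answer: 0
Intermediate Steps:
l(X) = 0
(-l(-2))*(2 - 2*6) = (-1*0)*(2 - 2*6) = 0*(2 - 12) = 0*(-10) = 0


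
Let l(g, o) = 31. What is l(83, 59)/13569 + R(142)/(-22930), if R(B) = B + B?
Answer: -1571383/155568585 ≈ -0.010101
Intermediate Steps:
R(B) = 2*B
l(83, 59)/13569 + R(142)/(-22930) = 31/13569 + (2*142)/(-22930) = 31*(1/13569) + 284*(-1/22930) = 31/13569 - 142/11465 = -1571383/155568585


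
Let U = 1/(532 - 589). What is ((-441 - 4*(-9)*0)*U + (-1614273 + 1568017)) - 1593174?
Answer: -31149023/19 ≈ -1.6394e+6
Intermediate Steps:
U = -1/57 (U = 1/(-57) = -1/57 ≈ -0.017544)
((-441 - 4*(-9)*0)*U + (-1614273 + 1568017)) - 1593174 = ((-441 - 4*(-9)*0)*(-1/57) + (-1614273 + 1568017)) - 1593174 = ((-441 + 36*0)*(-1/57) - 46256) - 1593174 = ((-441 + 0)*(-1/57) - 46256) - 1593174 = (-441*(-1/57) - 46256) - 1593174 = (147/19 - 46256) - 1593174 = -878717/19 - 1593174 = -31149023/19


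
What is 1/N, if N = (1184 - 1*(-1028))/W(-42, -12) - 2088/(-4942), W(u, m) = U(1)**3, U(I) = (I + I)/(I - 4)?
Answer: -4942/36892413 ≈ -0.00013396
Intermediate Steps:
U(I) = 2*I/(-4 + I) (U(I) = (2*I)/(-4 + I) = 2*I/(-4 + I))
W(u, m) = -8/27 (W(u, m) = (2*1/(-4 + 1))**3 = (2*1/(-3))**3 = (2*1*(-1/3))**3 = (-2/3)**3 = -8/27)
N = -36892413/4942 (N = (1184 - 1*(-1028))/(-8/27) - 2088/(-4942) = (1184 + 1028)*(-27/8) - 2088*(-1/4942) = 2212*(-27/8) + 1044/2471 = -14931/2 + 1044/2471 = -36892413/4942 ≈ -7465.1)
1/N = 1/(-36892413/4942) = -4942/36892413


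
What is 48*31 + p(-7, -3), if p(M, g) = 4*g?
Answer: 1476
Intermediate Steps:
48*31 + p(-7, -3) = 48*31 + 4*(-3) = 1488 - 12 = 1476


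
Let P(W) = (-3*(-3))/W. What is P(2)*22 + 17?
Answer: 116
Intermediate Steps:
P(W) = 9/W
P(2)*22 + 17 = (9/2)*22 + 17 = 99 + 17 = 116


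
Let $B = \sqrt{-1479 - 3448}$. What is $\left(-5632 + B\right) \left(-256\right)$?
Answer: $1441792 - 256 i \sqrt{4927} \approx 1.4418 \cdot 10^{6} - 17969.0 i$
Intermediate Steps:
$B = i \sqrt{4927}$ ($B = \sqrt{-4927} = i \sqrt{4927} \approx 70.193 i$)
$\left(-5632 + B\right) \left(-256\right) = \left(-5632 + i \sqrt{4927}\right) \left(-256\right) = 1441792 - 256 i \sqrt{4927}$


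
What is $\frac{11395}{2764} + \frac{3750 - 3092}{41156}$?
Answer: $\frac{117697833}{28438796} \approx 4.1386$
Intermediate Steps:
$\frac{11395}{2764} + \frac{3750 - 3092}{41156} = 11395 \cdot \frac{1}{2764} + 658 \cdot \frac{1}{41156} = \frac{11395}{2764} + \frac{329}{20578} = \frac{117697833}{28438796}$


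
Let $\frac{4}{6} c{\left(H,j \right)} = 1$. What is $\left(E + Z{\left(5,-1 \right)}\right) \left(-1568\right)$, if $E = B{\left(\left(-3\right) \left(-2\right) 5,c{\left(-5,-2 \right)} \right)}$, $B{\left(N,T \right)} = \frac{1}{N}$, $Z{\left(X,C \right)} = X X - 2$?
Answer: $- \frac{541744}{15} \approx -36116.0$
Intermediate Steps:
$c{\left(H,j \right)} = \frac{3}{2}$ ($c{\left(H,j \right)} = \frac{3}{2} \cdot 1 = \frac{3}{2}$)
$Z{\left(X,C \right)} = -2 + X^{2}$ ($Z{\left(X,C \right)} = X^{2} - 2 = -2 + X^{2}$)
$E = \frac{1}{30}$ ($E = \frac{1}{\left(-3\right) \left(-2\right) 5} = \frac{1}{6 \cdot 5} = \frac{1}{30} \approx 0.033333$)
$\left(E + Z{\left(5,-1 \right)}\right) \left(-1568\right) = \left(\frac{1}{30} - \left(2 - 5^{2}\right)\right) \left(-1568\right) = \left(\frac{1}{30} + \left(-2 + 25\right)\right) \left(-1568\right) = \left(\frac{1}{30} + 23\right) \left(-1568\right) = \frac{691}{30} \left(-1568\right) = - \frac{541744}{15}$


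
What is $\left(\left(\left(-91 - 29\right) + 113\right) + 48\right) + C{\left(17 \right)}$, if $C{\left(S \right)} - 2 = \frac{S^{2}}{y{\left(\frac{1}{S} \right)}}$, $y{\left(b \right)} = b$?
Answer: $4956$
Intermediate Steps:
$C{\left(S \right)} = 2 + S^{3}$ ($C{\left(S \right)} = 2 + \frac{S^{2}}{\frac{1}{S}} = 2 + S^{2} S = 2 + S^{3}$)
$\left(\left(\left(-91 - 29\right) + 113\right) + 48\right) + C{\left(17 \right)} = \left(\left(\left(-91 - 29\right) + 113\right) + 48\right) + \left(2 + 17^{3}\right) = \left(\left(-120 + 113\right) + 48\right) + \left(2 + 4913\right) = \left(-7 + 48\right) + 4915 = 41 + 4915 = 4956$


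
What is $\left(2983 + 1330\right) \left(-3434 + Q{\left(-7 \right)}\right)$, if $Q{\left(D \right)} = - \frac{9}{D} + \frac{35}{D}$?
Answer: $- \frac{103788032}{7} \approx -1.4827 \cdot 10^{7}$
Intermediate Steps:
$Q{\left(D \right)} = \frac{26}{D}$
$\left(2983 + 1330\right) \left(-3434 + Q{\left(-7 \right)}\right) = \left(2983 + 1330\right) \left(-3434 + \frac{26}{-7}\right) = 4313 \left(-3434 + 26 \left(- \frac{1}{7}\right)\right) = 4313 \left(-3434 - \frac{26}{7}\right) = 4313 \left(- \frac{24064}{7}\right) = - \frac{103788032}{7}$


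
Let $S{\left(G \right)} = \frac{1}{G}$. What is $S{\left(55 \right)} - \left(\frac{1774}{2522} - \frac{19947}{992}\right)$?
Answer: $\frac{1336280377}{68800160} \approx 19.423$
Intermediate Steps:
$S{\left(55 \right)} - \left(\frac{1774}{2522} - \frac{19947}{992}\right) = \frac{1}{55} - \left(\frac{1774}{2522} - \frac{19947}{992}\right) = \frac{1}{55} - \left(1774 \cdot \frac{1}{2522} - \frac{19947}{992}\right) = \frac{1}{55} - \left(\frac{887}{1261} - \frac{19947}{992}\right) = \frac{1}{55} - - \frac{24273263}{1250912} = \frac{1}{55} + \frac{24273263}{1250912} = \frac{1336280377}{68800160}$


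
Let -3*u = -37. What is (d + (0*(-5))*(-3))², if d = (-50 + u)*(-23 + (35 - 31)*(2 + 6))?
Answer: 114921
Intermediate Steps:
u = 37/3 (u = -⅓*(-37) = 37/3 ≈ 12.333)
d = -339 (d = (-50 + 37/3)*(-23 + (35 - 31)*(2 + 6)) = -113*(-23 + 4*8)/3 = -113*(-23 + 32)/3 = -113/3*9 = -339)
(d + (0*(-5))*(-3))² = (-339 + (0*(-5))*(-3))² = (-339 + 0*(-3))² = (-339 + 0)² = (-339)² = 114921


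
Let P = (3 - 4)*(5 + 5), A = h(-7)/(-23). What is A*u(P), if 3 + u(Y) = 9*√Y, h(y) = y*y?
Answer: 147/23 - 441*I*√10/23 ≈ 6.3913 - 60.633*I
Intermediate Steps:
h(y) = y²
A = -49/23 (A = (-7)²/(-23) = 49*(-1/23) = -49/23 ≈ -2.1304)
P = -10 (P = -1*10 = -10)
u(Y) = -3 + 9*√Y
A*u(P) = -49*(-3 + 9*√(-10))/23 = -49*(-3 + 9*(I*√10))/23 = -49*(-3 + 9*I*√10)/23 = 147/23 - 441*I*√10/23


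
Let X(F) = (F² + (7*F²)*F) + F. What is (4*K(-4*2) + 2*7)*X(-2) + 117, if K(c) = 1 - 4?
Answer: 9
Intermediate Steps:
K(c) = -3
X(F) = F + F² + 7*F³ (X(F) = (F² + 7*F³) + F = F + F² + 7*F³)
(4*K(-4*2) + 2*7)*X(-2) + 117 = (4*(-3) + 2*7)*(-2*(1 - 2 + 7*(-2)²)) + 117 = (-12 + 14)*(-2*(1 - 2 + 7*4)) + 117 = 2*(-2*(1 - 2 + 28)) + 117 = 2*(-2*27) + 117 = 2*(-54) + 117 = -108 + 117 = 9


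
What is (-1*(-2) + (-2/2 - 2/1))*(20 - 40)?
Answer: 20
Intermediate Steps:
(-1*(-2) + (-2/2 - 2/1))*(20 - 40) = (2 + (-2*1/2 - 2*1))*(-20) = (2 + (-1 - 2))*(-20) = (2 - 3)*(-20) = -1*(-20) = 20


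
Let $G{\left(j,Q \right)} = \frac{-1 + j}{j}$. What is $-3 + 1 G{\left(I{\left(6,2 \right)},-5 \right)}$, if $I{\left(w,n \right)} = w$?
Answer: $- \frac{13}{6} \approx -2.1667$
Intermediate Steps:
$G{\left(j,Q \right)} = \frac{-1 + j}{j}$
$-3 + 1 G{\left(I{\left(6,2 \right)},-5 \right)} = -3 + 1 \frac{-1 + 6}{6} = -3 + 1 \cdot \frac{1}{6} \cdot 5 = -3 + 1 \cdot \frac{5}{6} = -3 + \frac{5}{6} = - \frac{13}{6}$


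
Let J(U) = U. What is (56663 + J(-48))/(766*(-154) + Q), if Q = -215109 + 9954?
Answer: -56615/323119 ≈ -0.17521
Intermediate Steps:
Q = -205155
(56663 + J(-48))/(766*(-154) + Q) = (56663 - 48)/(766*(-154) - 205155) = 56615/(-117964 - 205155) = 56615/(-323119) = 56615*(-1/323119) = -56615/323119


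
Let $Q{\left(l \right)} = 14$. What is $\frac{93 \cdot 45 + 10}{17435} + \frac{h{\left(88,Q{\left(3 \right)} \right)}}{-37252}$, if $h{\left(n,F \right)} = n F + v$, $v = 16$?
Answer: $\frac{6725663}{32474431} \approx 0.20711$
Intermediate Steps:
$h{\left(n,F \right)} = 16 + F n$ ($h{\left(n,F \right)} = n F + 16 = F n + 16 = 16 + F n$)
$\frac{93 \cdot 45 + 10}{17435} + \frac{h{\left(88,Q{\left(3 \right)} \right)}}{-37252} = \frac{93 \cdot 45 + 10}{17435} + \frac{16 + 14 \cdot 88}{-37252} = \left(4185 + 10\right) \frac{1}{17435} + \left(16 + 1232\right) \left(- \frac{1}{37252}\right) = 4195 \cdot \frac{1}{17435} + 1248 \left(- \frac{1}{37252}\right) = \frac{839}{3487} - \frac{312}{9313} = \frac{6725663}{32474431}$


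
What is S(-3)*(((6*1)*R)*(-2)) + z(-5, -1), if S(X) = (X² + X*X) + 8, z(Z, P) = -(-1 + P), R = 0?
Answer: 2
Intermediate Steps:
z(Z, P) = 1 - P
S(X) = 8 + 2*X² (S(X) = (X² + X²) + 8 = 2*X² + 8 = 8 + 2*X²)
S(-3)*(((6*1)*R)*(-2)) + z(-5, -1) = (8 + 2*(-3)²)*(((6*1)*0)*(-2)) + (1 - 1*(-1)) = (8 + 2*9)*((6*0)*(-2)) + (1 + 1) = (8 + 18)*(0*(-2)) + 2 = 26*0 + 2 = 0 + 2 = 2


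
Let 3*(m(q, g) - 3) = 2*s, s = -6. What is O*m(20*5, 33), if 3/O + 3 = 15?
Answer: -1/4 ≈ -0.25000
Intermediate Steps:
m(q, g) = -1 (m(q, g) = 3 + (2*(-6))/3 = 3 + (1/3)*(-12) = 3 - 4 = -1)
O = 1/4 (O = 3/(-3 + 15) = 3/12 = 3*(1/12) = 1/4 ≈ 0.25000)
O*m(20*5, 33) = (1/4)*(-1) = -1/4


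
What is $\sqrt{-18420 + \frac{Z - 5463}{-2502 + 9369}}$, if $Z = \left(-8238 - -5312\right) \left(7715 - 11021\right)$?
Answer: $\frac{i \sqrt{89135374461}}{2289} \approx 130.43 i$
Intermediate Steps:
$Z = 9673356$ ($Z = \left(-8238 + \left(-392 + 5704\right)\right) \left(-3306\right) = \left(-8238 + 5312\right) \left(-3306\right) = \left(-2926\right) \left(-3306\right) = 9673356$)
$\sqrt{-18420 + \frac{Z - 5463}{-2502 + 9369}} = \sqrt{-18420 + \frac{9673356 - 5463}{-2502 + 9369}} = \sqrt{-18420 + \frac{9667893}{6867}} = \sqrt{-18420 + 9667893 \cdot \frac{1}{6867}} = \sqrt{-18420 + \frac{3222631}{2289}} = \sqrt{- \frac{38940749}{2289}} = \frac{i \sqrt{89135374461}}{2289}$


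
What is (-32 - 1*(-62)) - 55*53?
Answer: -2885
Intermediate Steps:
(-32 - 1*(-62)) - 55*53 = (-32 + 62) - 2915 = 30 - 2915 = -2885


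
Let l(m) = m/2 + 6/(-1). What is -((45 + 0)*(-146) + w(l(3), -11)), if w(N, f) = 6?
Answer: 6564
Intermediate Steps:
l(m) = -6 + m/2 (l(m) = m*(½) + 6*(-1) = m/2 - 6 = -6 + m/2)
-((45 + 0)*(-146) + w(l(3), -11)) = -((45 + 0)*(-146) + 6) = -(45*(-146) + 6) = -(-6570 + 6) = -1*(-6564) = 6564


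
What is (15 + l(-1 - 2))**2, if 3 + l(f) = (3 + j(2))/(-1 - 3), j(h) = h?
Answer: 1849/16 ≈ 115.56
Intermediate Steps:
l(f) = -17/4 (l(f) = -3 + (3 + 2)/(-1 - 3) = -3 + 5/(-4) = -3 + 5*(-1/4) = -3 - 5/4 = -17/4)
(15 + l(-1 - 2))**2 = (15 - 17/4)**2 = (43/4)**2 = 1849/16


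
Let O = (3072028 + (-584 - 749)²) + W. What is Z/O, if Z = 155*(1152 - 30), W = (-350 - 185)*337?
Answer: 86955/2334311 ≈ 0.037251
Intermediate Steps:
W = -180295 (W = -535*337 = -180295)
O = 4668622 (O = (3072028 + (-584 - 749)²) - 180295 = (3072028 + (-1333)²) - 180295 = (3072028 + 1776889) - 180295 = 4848917 - 180295 = 4668622)
Z = 173910 (Z = 155*1122 = 173910)
Z/O = 173910/4668622 = 173910*(1/4668622) = 86955/2334311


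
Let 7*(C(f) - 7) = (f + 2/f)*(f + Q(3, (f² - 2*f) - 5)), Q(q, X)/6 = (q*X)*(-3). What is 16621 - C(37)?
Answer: 99756159/259 ≈ 3.8516e+5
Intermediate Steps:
Q(q, X) = -18*X*q (Q(q, X) = 6*((q*X)*(-3)) = 6*((X*q)*(-3)) = 6*(-3*X*q) = -18*X*q)
C(f) = 7 + (f + 2/f)*(270 - 54*f² + 109*f)/7 (C(f) = 7 + ((f + 2/f)*(f - 18*((f² - 2*f) - 5)*3))/7 = 7 + ((f + 2/f)*(f - 18*(-5 + f² - 2*f)*3))/7 = 7 + ((f + 2/f)*(f + (270 - 54*f² + 108*f)))/7 = 7 + ((f + 2/f)*(270 - 54*f² + 109*f))/7 = 7 + (f + 2/f)*(270 - 54*f² + 109*f)/7)
16621 - C(37) = 16621 - (540 - 54*37⁴ + 109*37³ + 162*37² + 267*37)/(7*37) = 16621 - (540 - 54*1874161 + 109*50653 + 162*1369 + 9879)/(7*37) = 16621 - (540 - 101204694 + 5521177 + 221778 + 9879)/(7*37) = 16621 - (-95451320)/(7*37) = 16621 - 1*(-95451320/259) = 16621 + 95451320/259 = 99756159/259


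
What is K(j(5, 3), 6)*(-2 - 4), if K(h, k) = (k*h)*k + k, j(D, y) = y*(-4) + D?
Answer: 1476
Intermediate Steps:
j(D, y) = D - 4*y (j(D, y) = -4*y + D = D - 4*y)
K(h, k) = k + h*k**2 (K(h, k) = (h*k)*k + k = h*k**2 + k = k + h*k**2)
K(j(5, 3), 6)*(-2 - 4) = (6*(1 + (5 - 4*3)*6))*(-2 - 4) = (6*(1 + (5 - 12)*6))*(-6) = (6*(1 - 7*6))*(-6) = (6*(1 - 42))*(-6) = (6*(-41))*(-6) = -246*(-6) = 1476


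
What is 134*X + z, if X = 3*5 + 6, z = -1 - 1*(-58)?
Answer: 2871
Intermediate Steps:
z = 57 (z = -1 + 58 = 57)
X = 21 (X = 15 + 6 = 21)
134*X + z = 134*21 + 57 = 2814 + 57 = 2871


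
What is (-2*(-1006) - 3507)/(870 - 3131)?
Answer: 1495/2261 ≈ 0.66121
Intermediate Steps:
(-2*(-1006) - 3507)/(870 - 3131) = (2012 - 3507)/(-2261) = -1495*(-1/2261) = 1495/2261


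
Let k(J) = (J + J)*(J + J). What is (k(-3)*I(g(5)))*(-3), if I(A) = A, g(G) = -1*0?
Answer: 0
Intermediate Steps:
g(G) = 0
k(J) = 4*J**2 (k(J) = (2*J)*(2*J) = 4*J**2)
(k(-3)*I(g(5)))*(-3) = ((4*(-3)**2)*0)*(-3) = ((4*9)*0)*(-3) = (36*0)*(-3) = 0*(-3) = 0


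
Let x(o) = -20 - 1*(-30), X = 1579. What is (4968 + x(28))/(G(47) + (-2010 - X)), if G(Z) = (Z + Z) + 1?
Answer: -2489/1747 ≈ -1.4247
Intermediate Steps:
G(Z) = 1 + 2*Z (G(Z) = 2*Z + 1 = 1 + 2*Z)
x(o) = 10 (x(o) = -20 + 30 = 10)
(4968 + x(28))/(G(47) + (-2010 - X)) = (4968 + 10)/((1 + 2*47) + (-2010 - 1*1579)) = 4978/((1 + 94) + (-2010 - 1579)) = 4978/(95 - 3589) = 4978/(-3494) = 4978*(-1/3494) = -2489/1747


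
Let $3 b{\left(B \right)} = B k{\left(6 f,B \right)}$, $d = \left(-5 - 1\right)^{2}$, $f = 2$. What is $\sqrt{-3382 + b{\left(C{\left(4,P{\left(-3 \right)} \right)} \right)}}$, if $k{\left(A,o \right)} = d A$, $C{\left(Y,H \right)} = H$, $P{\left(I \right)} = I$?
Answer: $i \sqrt{3814} \approx 61.758 i$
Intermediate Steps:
$d = 36$ ($d = \left(-6\right)^{2} = 36$)
$k{\left(A,o \right)} = 36 A$
$b{\left(B \right)} = 144 B$ ($b{\left(B \right)} = \frac{B 36 \cdot 6 \cdot 2}{3} = \frac{B 36 \cdot 12}{3} = \frac{B 432}{3} = \frac{432 B}{3} = 144 B$)
$\sqrt{-3382 + b{\left(C{\left(4,P{\left(-3 \right)} \right)} \right)}} = \sqrt{-3382 + 144 \left(-3\right)} = \sqrt{-3382 - 432} = \sqrt{-3814} = i \sqrt{3814}$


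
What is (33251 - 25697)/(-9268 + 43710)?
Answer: 3777/17221 ≈ 0.21933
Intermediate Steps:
(33251 - 25697)/(-9268 + 43710) = 7554/34442 = 7554*(1/34442) = 3777/17221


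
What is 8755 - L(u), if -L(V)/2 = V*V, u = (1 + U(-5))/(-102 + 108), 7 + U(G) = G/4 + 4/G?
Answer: 63061921/7200 ≈ 8758.6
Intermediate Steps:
U(G) = -7 + 4/G + G/4 (U(G) = -7 + (G/4 + 4/G) = -7 + (4/G + G/4) = -7 + 4/G + G/4)
u = -161/120 (u = (1 + (-7 + 4/(-5) + (1/4)*(-5)))/(-102 + 108) = (1 + (-7 + 4*(-1/5) - 5/4))/6 = (1 + (-7 - 4/5 - 5/4))*(1/6) = (1 - 181/20)*(1/6) = -161/20*1/6 = -161/120 ≈ -1.3417)
L(V) = -2*V**2 (L(V) = -2*V*V = -2*V**2)
8755 - L(u) = 8755 - (-2)*(-161/120)**2 = 8755 - (-2)*25921/14400 = 8755 - 1*(-25921/7200) = 8755 + 25921/7200 = 63061921/7200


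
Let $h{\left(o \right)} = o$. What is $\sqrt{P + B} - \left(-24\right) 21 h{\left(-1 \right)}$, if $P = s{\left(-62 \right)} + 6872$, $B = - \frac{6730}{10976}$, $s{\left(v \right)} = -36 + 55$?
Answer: $-504 + \frac{\sqrt{264701101}}{196} \approx -420.99$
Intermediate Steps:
$s{\left(v \right)} = 19$
$B = - \frac{3365}{5488}$ ($B = \left(-6730\right) \frac{1}{10976} = - \frac{3365}{5488} \approx -0.61316$)
$P = 6891$ ($P = 19 + 6872 = 6891$)
$\sqrt{P + B} - \left(-24\right) 21 h{\left(-1 \right)} = \sqrt{6891 - \frac{3365}{5488}} - \left(-24\right) 21 \left(-1\right) = \sqrt{\frac{37814443}{5488}} - \left(-504\right) \left(-1\right) = \frac{\sqrt{264701101}}{196} - 504 = -504 + \frac{\sqrt{264701101}}{196}$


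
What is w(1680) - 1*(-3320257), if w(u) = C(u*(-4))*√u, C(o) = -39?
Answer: 3320257 - 156*√105 ≈ 3.3187e+6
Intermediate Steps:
w(u) = -39*√u
w(1680) - 1*(-3320257) = -156*√105 - 1*(-3320257) = -156*√105 + 3320257 = 3320257 - 156*√105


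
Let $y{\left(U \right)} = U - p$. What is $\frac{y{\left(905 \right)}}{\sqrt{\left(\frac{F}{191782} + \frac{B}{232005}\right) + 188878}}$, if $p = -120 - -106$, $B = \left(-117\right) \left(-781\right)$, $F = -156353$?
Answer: $\frac{919 \sqrt{41547823011077338360512710}}{2801330435020343} \approx 2.1146$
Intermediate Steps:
$B = 91377$
$p = -14$ ($p = -120 + 106 = -14$)
$y{\left(U \right)} = 14 + U$ ($y{\left(U \right)} = U - -14 = U + 14 = 14 + U$)
$\frac{y{\left(905 \right)}}{\sqrt{\left(\frac{F}{191782} + \frac{B}{232005}\right) + 188878}} = \frac{14 + 905}{\sqrt{\left(- \frac{156353}{191782} + \frac{91377}{232005}\right) + 188878}} = \frac{919}{\sqrt{\left(\left(-156353\right) \frac{1}{191782} + 91377 \cdot \frac{1}{232005}\right) + 188878}} = \frac{919}{\sqrt{\left(- \frac{156353}{191782} + \frac{30459}{77335}\right) + 188878}} = \frac{919}{\sqrt{- \frac{6250071317}{14831460970} + 188878}} = \frac{919}{\sqrt{\frac{2801330435020343}{14831460970}}} = \frac{919}{\frac{1}{14831460970} \sqrt{41547823011077338360512710}} = 919 \frac{\sqrt{41547823011077338360512710}}{2801330435020343} = \frac{919 \sqrt{41547823011077338360512710}}{2801330435020343}$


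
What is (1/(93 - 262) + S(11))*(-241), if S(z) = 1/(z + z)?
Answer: -35427/3718 ≈ -9.5285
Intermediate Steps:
S(z) = 1/(2*z)
(1/(93 - 262) + S(11))*(-241) = (1/(93 - 262) + (½)/11)*(-241) = (1/(-169) + (½)*(1/11))*(-241) = (-1/169 + 1/22)*(-241) = (147/3718)*(-241) = -35427/3718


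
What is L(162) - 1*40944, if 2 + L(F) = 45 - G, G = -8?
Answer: -40893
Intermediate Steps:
L(F) = 51 (L(F) = -2 + (45 - 1*(-8)) = -2 + (45 + 8) = -2 + 53 = 51)
L(162) - 1*40944 = 51 - 1*40944 = 51 - 40944 = -40893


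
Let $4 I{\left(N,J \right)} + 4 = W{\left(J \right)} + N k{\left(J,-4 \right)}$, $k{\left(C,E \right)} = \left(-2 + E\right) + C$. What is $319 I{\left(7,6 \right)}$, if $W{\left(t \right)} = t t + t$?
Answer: $\frac{6061}{2} \approx 3030.5$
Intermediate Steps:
$k{\left(C,E \right)} = -2 + C + E$
$W{\left(t \right)} = t + t^{2}$ ($W{\left(t \right)} = t^{2} + t = t + t^{2}$)
$I{\left(N,J \right)} = -1 + \frac{J \left(1 + J\right)}{4} + \frac{N \left(-6 + J\right)}{4}$ ($I{\left(N,J \right)} = -1 + \frac{J \left(1 + J\right) + N \left(-2 + J - 4\right)}{4} = -1 + \frac{J \left(1 + J\right) + N \left(-6 + J\right)}{4} = -1 + \left(\frac{J \left(1 + J\right)}{4} + \frac{N \left(-6 + J\right)}{4}\right) = -1 + \frac{J \left(1 + J\right)}{4} + \frac{N \left(-6 + J\right)}{4}$)
$319 I{\left(7,6 \right)} = 319 \left(-1 + \frac{1}{4} \cdot 6 \left(1 + 6\right) + \frac{1}{4} \cdot 7 \left(-6 + 6\right)\right) = 319 \left(-1 + \frac{1}{4} \cdot 6 \cdot 7 + \frac{1}{4} \cdot 7 \cdot 0\right) = 319 \left(-1 + \frac{21}{2} + 0\right) = 319 \cdot \frac{19}{2} = \frac{6061}{2}$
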